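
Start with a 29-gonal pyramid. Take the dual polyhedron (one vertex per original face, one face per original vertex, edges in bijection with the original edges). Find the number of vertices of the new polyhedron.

30

The base solid has V = 30, E = 58, F = 30.
The dual swaps V and F and preserves E: V′ = F = 30, E′ = E = 58, F′ = V = 30.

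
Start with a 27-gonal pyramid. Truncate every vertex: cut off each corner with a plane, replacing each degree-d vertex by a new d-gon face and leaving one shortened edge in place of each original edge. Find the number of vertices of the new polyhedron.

The base solid has V = 28, E = 54, F = 28.
Truncation replaces each original edge-end by a new vertex, so V′ = 2E = 108.
Each original edge survives, and each old vertex of degree d contributes d new edges; summing degrees gives Σd = 2E, so E′ = E + 2E = 3E = 162.
Each original face survives and each original vertex becomes one new face: F′ = F + V = 56.

108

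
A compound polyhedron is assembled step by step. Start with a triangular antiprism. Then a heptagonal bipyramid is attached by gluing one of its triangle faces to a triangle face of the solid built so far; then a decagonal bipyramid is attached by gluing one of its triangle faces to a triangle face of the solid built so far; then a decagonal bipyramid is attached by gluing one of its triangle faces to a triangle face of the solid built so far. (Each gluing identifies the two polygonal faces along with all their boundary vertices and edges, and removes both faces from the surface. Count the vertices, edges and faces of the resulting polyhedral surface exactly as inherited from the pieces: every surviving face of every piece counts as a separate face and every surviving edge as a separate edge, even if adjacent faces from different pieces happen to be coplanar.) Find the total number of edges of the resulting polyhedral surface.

A triangular antiprism: V=6, E=12, F=8.
Attach a heptagonal bipyramid (V=9, E=21, F=14) along a 3-gon: merge 3 vertices and 3 edges, delete both glued faces → V=12, E=30, F=20.
Attach a decagonal bipyramid (V=12, E=30, F=20) along a 3-gon: merge 3 vertices and 3 edges, delete both glued faces → V=21, E=57, F=38.
Attach a decagonal bipyramid (V=12, E=30, F=20) along a 3-gon: merge 3 vertices and 3 edges, delete both glued faces → V=30, E=84, F=56.
Check: V − E + F = 30 − 84 + 56 = 2.

84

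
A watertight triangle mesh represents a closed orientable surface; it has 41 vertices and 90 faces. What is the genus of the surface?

3

Every face is a triangle, so 2E = 3·90 = 270, giving E = 135.
χ = V − E + F = 41 − 135 + 90 = -4.
For a closed orientable surface χ = 2 − 2g, so g = (2 − (-4))/2 = 3.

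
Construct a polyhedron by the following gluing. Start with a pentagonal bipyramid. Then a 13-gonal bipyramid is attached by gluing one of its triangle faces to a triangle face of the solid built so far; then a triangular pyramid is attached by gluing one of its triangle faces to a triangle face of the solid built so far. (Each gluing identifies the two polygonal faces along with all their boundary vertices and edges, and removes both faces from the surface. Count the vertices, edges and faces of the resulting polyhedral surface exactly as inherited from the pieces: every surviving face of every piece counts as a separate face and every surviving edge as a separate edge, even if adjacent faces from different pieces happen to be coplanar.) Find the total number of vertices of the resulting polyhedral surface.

A pentagonal bipyramid: V=7, E=15, F=10.
Attach a 13-gonal bipyramid (V=15, E=39, F=26) along a 3-gon: merge 3 vertices and 3 edges, delete both glued faces → V=19, E=51, F=34.
Attach a triangular pyramid (V=4, E=6, F=4) along a 3-gon: merge 3 vertices and 3 edges, delete both glued faces → V=20, E=54, F=36.
Check: V − E + F = 20 − 54 + 36 = 2.

20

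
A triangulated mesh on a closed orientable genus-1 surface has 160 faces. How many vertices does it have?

80

χ = 2 − 2·1 = 0, and every face is a triangle so 3F = 2E.
E = 3·160/2 = 240. Then V = 0 + E − F = 0 + 240 − 160 = 80.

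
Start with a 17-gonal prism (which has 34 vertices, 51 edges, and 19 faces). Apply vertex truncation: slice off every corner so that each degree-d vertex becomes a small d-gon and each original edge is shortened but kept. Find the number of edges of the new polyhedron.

Truncation replaces each original edge-end by a new vertex, so V′ = 2E = 102.
Each original edge survives, and each old vertex of degree d contributes d new edges; summing degrees gives Σd = 2E, so E′ = E + 2E = 3E = 153.
Each original face survives and each original vertex becomes one new face: F′ = F + V = 53.

153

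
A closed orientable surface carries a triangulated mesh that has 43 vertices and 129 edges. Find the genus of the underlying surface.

1

Every face is a triangle and each edge borders two faces, so 3F = 2·129, giving F = 86.
χ = V − E + F = 43 − 129 + 86 = 0.
For a closed orientable surface χ = 2 − 2g, so g = (2 − (0))/2 = 1.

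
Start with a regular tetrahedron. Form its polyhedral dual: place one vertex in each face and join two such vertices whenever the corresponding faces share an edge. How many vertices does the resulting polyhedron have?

4

The base solid has V = 4, E = 6, F = 4.
The dual swaps V and F and preserves E: V′ = F = 4, E′ = E = 6, F′ = V = 4.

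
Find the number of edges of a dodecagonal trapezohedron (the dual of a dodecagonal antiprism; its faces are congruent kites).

The n-trapezohedron (dual of the n-antiprism) has V = 2·12 + 2 = 26, E = 4·12 = 48, F = 2·12 = 24.

48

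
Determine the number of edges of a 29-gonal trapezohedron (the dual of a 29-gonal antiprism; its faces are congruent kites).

116

The n-trapezohedron (dual of the n-antiprism) has V = 2·29 + 2 = 60, E = 4·29 = 116, F = 2·29 = 58.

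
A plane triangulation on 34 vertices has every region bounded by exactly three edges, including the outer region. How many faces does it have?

64

In a plane triangulation 3F = 2E and V − E + F = 2, so F = 2V − 4 = 2·34 − 4 = 64.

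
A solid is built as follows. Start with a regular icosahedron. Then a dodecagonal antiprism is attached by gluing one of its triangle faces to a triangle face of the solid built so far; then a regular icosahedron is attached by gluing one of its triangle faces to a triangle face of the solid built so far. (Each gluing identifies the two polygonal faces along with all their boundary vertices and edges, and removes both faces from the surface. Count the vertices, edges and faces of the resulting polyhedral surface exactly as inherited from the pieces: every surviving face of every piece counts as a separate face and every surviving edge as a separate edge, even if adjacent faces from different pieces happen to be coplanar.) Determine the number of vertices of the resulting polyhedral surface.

A regular icosahedron: V=12, E=30, F=20.
Attach a dodecagonal antiprism (V=24, E=48, F=26) along a 3-gon: merge 3 vertices and 3 edges, delete both glued faces → V=33, E=75, F=44.
Attach a regular icosahedron (V=12, E=30, F=20) along a 3-gon: merge 3 vertices and 3 edges, delete both glued faces → V=42, E=102, F=62.
Check: V − E + F = 42 − 102 + 62 = 2.

42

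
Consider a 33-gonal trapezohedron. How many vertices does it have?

The n-trapezohedron (dual of the n-antiprism) has V = 2·33 + 2 = 68, E = 4·33 = 132, F = 2·33 = 66.

68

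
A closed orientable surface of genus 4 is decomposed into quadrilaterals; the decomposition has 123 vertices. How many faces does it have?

129

χ = 2 − 2·4 = -6, and every face is a square so 4F = 2E.
V − E + F = -6 with E = 4F/2 gives 123 − (4/2 − 1)·F = -6, so F = 129 and E = 258.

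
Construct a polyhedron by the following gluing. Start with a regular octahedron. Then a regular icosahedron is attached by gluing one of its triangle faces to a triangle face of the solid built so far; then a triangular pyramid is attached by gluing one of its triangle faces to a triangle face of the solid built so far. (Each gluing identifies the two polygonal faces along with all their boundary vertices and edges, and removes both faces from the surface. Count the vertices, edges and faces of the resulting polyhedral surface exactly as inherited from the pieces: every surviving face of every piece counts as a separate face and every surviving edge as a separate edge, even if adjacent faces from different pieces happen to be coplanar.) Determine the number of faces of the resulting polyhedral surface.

A regular octahedron: V=6, E=12, F=8.
Attach a regular icosahedron (V=12, E=30, F=20) along a 3-gon: merge 3 vertices and 3 edges, delete both glued faces → V=15, E=39, F=26.
Attach a triangular pyramid (V=4, E=6, F=4) along a 3-gon: merge 3 vertices and 3 edges, delete both glued faces → V=16, E=42, F=28.
Check: V − E + F = 16 − 42 + 28 = 2.

28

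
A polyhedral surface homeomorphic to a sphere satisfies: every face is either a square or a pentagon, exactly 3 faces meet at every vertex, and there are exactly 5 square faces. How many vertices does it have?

10

Let x be the number of pentagons; then F = 5 + x.
Edge–face incidences: 2E = 4·5 + 5·x = 20 + 5x.
Every vertex has degree 3, so 3V = 2E.
Euler: V − E + F = 2 ⇒ (2E)/3 − E + (5 + x) = 2.
Multiply by 6: 2·(2E) − 3·(2E) + 6·(5 + x) = 12, i.e. 30 + 6x − (20 + 5x) = 12.
Collecting terms: x + 10 = 12, so x = 2.
Then 2E = 20 + 5·2 = 30, so E = 15, V = 2E/3 = 10, F = 5 + 2 = 7.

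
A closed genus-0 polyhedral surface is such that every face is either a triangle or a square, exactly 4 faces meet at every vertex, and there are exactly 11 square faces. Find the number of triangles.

8

Let x be the number of triangles; then F = 11 + x.
Edge–face incidences: 2E = 4·11 + 3·x = 44 + 3x.
Every vertex has degree 4, so 4V = 2E.
Euler: V − E + F = 2 ⇒ (2E)/4 − E + (11 + x) = 2.
Multiply by 8: 2·(2E) − 4·(2E) + 8·(11 + x) = 16, i.e. 88 + 8x − 2·(44 + 3x) = 16.
Collecting terms: 2x = 16, so x = 8.
Then 2E = 44 + 3·8 = 68, so E = 34, V = 2E/4 = 17, F = 11 + 8 = 19.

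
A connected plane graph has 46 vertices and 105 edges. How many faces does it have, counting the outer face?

Euler's formula for a connected plane graph: V − E + F = 2, so F = 2 − 46 + 105 = 61.

61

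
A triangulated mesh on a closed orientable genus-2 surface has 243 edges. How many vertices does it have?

χ = 2 − 2·2 = -2, and every face is a triangle so 3F = 2E.
F = 2E/3 = 162. Then V = -2 + E − F = -2 + 243 − 162 = 79.

79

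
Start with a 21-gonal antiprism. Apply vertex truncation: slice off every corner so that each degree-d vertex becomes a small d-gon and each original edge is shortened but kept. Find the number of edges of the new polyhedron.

The base solid has V = 42, E = 84, F = 44.
Truncation replaces each original edge-end by a new vertex, so V′ = 2E = 168.
Each original edge survives, and each old vertex of degree d contributes d new edges; summing degrees gives Σd = 2E, so E′ = E + 2E = 3E = 252.
Each original face survives and each original vertex becomes one new face: F′ = F + V = 86.

252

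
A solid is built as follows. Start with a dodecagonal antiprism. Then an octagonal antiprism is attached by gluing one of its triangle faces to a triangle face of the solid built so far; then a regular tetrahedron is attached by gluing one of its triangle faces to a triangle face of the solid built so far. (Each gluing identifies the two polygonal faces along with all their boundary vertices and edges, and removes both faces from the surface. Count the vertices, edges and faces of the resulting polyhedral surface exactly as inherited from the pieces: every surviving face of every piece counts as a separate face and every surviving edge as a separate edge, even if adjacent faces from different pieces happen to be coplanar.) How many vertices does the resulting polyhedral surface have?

38

A dodecagonal antiprism: V=24, E=48, F=26.
Attach an octagonal antiprism (V=16, E=32, F=18) along a 3-gon: merge 3 vertices and 3 edges, delete both glued faces → V=37, E=77, F=42.
Attach a regular tetrahedron (V=4, E=6, F=4) along a 3-gon: merge 3 vertices and 3 edges, delete both glued faces → V=38, E=80, F=44.
Check: V − E + F = 38 − 80 + 44 = 2.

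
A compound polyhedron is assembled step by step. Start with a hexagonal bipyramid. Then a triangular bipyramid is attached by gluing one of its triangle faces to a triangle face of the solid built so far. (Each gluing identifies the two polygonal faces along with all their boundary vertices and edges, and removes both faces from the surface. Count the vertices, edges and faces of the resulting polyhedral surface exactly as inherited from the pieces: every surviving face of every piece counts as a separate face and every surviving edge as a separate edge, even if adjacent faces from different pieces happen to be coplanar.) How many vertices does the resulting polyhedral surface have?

10

A hexagonal bipyramid: V=8, E=18, F=12.
Attach a triangular bipyramid (V=5, E=9, F=6) along a 3-gon: merge 3 vertices and 3 edges, delete both glued faces → V=10, E=24, F=16.
Check: V − E + F = 10 − 24 + 16 = 2.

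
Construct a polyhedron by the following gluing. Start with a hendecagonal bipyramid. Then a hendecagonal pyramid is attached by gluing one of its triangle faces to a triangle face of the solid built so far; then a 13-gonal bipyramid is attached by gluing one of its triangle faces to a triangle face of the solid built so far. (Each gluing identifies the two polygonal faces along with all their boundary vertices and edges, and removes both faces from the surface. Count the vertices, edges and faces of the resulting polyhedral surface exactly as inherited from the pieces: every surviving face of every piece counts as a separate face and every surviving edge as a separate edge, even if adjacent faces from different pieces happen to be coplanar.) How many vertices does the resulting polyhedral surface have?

34

A hendecagonal bipyramid: V=13, E=33, F=22.
Attach a hendecagonal pyramid (V=12, E=22, F=12) along a 3-gon: merge 3 vertices and 3 edges, delete both glued faces → V=22, E=52, F=32.
Attach a 13-gonal bipyramid (V=15, E=39, F=26) along a 3-gon: merge 3 vertices and 3 edges, delete both glued faces → V=34, E=88, F=56.
Check: V − E + F = 34 − 88 + 56 = 2.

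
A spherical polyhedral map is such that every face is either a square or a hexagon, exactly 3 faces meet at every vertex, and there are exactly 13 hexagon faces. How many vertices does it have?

34

Let x be the number of squares; then F = 13 + x.
Edge–face incidences: 2E = 6·13 + 4·x = 78 + 4x.
Every vertex has degree 3, so 3V = 2E.
Euler: V − E + F = 2 ⇒ (2E)/3 − E + (13 + x) = 2.
Multiply by 6: 2·(2E) − 3·(2E) + 6·(13 + x) = 12, i.e. 78 + 6x − (78 + 4x) = 12.
Collecting terms: 2x = 12, so x = 6.
Then 2E = 78 + 4·6 = 102, so E = 51, V = 2E/3 = 34, F = 13 + 6 = 19.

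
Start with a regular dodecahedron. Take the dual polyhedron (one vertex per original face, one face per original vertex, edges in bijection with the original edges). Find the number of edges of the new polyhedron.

30

The base solid has V = 20, E = 30, F = 12.
The dual swaps V and F and preserves E: V′ = F = 12, E′ = E = 30, F′ = V = 20.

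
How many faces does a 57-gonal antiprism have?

116

An antiprism on an n-gon has two n-gon caps and 2n triangles: V = 2·57 = 114, E = 4·57 = 228, F = 2·57 + 2 = 116.
Check: V − E + F = 114 − 228 + 116 = 2.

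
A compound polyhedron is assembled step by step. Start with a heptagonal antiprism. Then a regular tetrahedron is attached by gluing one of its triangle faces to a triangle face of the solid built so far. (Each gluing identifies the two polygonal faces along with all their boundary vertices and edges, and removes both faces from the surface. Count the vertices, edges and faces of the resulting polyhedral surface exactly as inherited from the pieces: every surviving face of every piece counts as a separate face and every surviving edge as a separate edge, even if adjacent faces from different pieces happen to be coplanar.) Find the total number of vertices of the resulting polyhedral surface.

15

A heptagonal antiprism: V=14, E=28, F=16.
Attach a regular tetrahedron (V=4, E=6, F=4) along a 3-gon: merge 3 vertices and 3 edges, delete both glued faces → V=15, E=31, F=18.
Check: V − E + F = 15 − 31 + 18 = 2.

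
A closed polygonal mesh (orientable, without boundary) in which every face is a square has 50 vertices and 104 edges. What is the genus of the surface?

Every face is a square and each edge borders two faces, so 4F = 2·104, giving F = 52.
χ = V − E + F = 50 − 104 + 52 = -2.
For a closed orientable surface χ = 2 − 2g, so g = (2 − (-2))/2 = 2.

2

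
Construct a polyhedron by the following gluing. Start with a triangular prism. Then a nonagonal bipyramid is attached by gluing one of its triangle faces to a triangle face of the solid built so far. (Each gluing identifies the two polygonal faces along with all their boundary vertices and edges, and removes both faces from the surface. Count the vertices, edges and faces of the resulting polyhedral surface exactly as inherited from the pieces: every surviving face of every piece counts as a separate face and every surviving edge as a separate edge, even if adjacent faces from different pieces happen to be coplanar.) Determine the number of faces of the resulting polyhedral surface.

A triangular prism: V=6, E=9, F=5.
Attach a nonagonal bipyramid (V=11, E=27, F=18) along a 3-gon: merge 3 vertices and 3 edges, delete both glued faces → V=14, E=33, F=21.
Check: V − E + F = 14 − 33 + 21 = 2.

21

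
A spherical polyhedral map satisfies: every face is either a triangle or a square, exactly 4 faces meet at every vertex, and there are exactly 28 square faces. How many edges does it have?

Let x be the number of triangles; then F = 28 + x.
Edge–face incidences: 2E = 4·28 + 3·x = 112 + 3x.
Every vertex has degree 4, so 4V = 2E.
Euler: V − E + F = 2 ⇒ (2E)/4 − E + (28 + x) = 2.
Multiply by 8: 2·(2E) − 4·(2E) + 8·(28 + x) = 16, i.e. 224 + 8x − 2·(112 + 3x) = 16.
Collecting terms: 2x = 16, so x = 8.
Then 2E = 112 + 3·8 = 136, so E = 68, V = 2E/4 = 34, F = 28 + 8 = 36.

68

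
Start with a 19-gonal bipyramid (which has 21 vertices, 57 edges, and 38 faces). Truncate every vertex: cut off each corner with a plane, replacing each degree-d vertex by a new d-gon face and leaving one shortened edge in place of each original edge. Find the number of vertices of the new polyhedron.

114

Truncation replaces each original edge-end by a new vertex, so V′ = 2E = 114.
Each original edge survives, and each old vertex of degree d contributes d new edges; summing degrees gives Σd = 2E, so E′ = E + 2E = 3E = 171.
Each original face survives and each original vertex becomes one new face: F′ = F + V = 59.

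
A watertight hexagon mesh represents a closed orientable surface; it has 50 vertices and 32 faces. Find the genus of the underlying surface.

Every face is a hexagon, so 2E = 6·32 = 192, giving E = 96.
χ = V − E + F = 50 − 96 + 32 = -14.
For a closed orientable surface χ = 2 − 2g, so g = (2 − (-14))/2 = 8.

8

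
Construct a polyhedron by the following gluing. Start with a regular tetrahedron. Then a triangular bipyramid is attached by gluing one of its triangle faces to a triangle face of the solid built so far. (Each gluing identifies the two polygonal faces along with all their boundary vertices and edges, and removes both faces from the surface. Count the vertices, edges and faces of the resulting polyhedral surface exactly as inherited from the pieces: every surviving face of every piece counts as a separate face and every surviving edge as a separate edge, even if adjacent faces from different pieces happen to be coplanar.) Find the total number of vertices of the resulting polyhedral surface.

A regular tetrahedron: V=4, E=6, F=4.
Attach a triangular bipyramid (V=5, E=9, F=6) along a 3-gon: merge 3 vertices and 3 edges, delete both glued faces → V=6, E=12, F=8.
Check: V − E + F = 6 − 12 + 8 = 2.

6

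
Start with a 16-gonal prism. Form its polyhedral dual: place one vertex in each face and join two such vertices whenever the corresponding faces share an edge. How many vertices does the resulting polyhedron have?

The base solid has V = 32, E = 48, F = 18.
The dual swaps V and F and preserves E: V′ = F = 18, E′ = E = 48, F′ = V = 32.

18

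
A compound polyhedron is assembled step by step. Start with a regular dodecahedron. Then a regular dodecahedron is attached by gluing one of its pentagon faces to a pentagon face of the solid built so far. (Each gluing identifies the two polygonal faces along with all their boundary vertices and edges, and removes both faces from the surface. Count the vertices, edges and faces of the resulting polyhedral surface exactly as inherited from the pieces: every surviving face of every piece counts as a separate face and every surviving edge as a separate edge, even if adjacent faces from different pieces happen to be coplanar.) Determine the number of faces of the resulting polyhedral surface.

A regular dodecahedron: V=20, E=30, F=12.
Attach a regular dodecahedron (V=20, E=30, F=12) along a 5-gon: merge 5 vertices and 5 edges, delete both glued faces → V=35, E=55, F=22.
Check: V − E + F = 35 − 55 + 22 = 2.

22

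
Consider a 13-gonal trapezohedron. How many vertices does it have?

28

The n-trapezohedron (dual of the n-antiprism) has V = 2·13 + 2 = 28, E = 4·13 = 52, F = 2·13 = 26.
Check: V − E + F = 28 − 52 + 26 = 2.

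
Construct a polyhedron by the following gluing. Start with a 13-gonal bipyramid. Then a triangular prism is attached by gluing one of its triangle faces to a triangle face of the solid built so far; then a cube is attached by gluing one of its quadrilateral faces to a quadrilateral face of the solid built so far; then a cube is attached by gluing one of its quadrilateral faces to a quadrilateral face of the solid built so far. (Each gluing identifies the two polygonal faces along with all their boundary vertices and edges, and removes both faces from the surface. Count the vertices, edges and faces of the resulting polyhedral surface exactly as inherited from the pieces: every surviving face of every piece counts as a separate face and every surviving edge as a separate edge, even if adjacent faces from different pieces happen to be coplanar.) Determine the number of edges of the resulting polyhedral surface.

61

A 13-gonal bipyramid: V=15, E=39, F=26.
Attach a triangular prism (V=6, E=9, F=5) along a 3-gon: merge 3 vertices and 3 edges, delete both glued faces → V=18, E=45, F=29.
Attach a cube (V=8, E=12, F=6) along a 4-gon: merge 4 vertices and 4 edges, delete both glued faces → V=22, E=53, F=33.
Attach a cube (V=8, E=12, F=6) along a 4-gon: merge 4 vertices and 4 edges, delete both glued faces → V=26, E=61, F=37.
Check: V − E + F = 26 − 61 + 37 = 2.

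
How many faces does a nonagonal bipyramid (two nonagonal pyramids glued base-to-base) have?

A bipyramid over an n-gon has 2n triangular faces and n + 2 vertices: V = 9 + 2 = 11, E = 3·9 = 27, F = 2·9 = 18.

18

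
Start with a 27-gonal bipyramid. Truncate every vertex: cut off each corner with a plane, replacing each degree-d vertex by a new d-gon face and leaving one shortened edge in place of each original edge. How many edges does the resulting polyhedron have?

243

The base solid has V = 29, E = 81, F = 54.
Truncation replaces each original edge-end by a new vertex, so V′ = 2E = 162.
Each original edge survives, and each old vertex of degree d contributes d new edges; summing degrees gives Σd = 2E, so E′ = E + 2E = 3E = 243.
Each original face survives and each original vertex becomes one new face: F′ = F + V = 83.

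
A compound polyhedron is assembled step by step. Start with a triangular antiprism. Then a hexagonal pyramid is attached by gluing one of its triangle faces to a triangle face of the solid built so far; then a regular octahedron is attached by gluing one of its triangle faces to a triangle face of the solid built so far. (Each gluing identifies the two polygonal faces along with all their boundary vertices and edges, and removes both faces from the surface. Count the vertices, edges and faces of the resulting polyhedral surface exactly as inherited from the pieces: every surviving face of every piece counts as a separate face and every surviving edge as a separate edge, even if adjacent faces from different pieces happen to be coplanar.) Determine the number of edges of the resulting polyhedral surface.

A triangular antiprism: V=6, E=12, F=8.
Attach a hexagonal pyramid (V=7, E=12, F=7) along a 3-gon: merge 3 vertices and 3 edges, delete both glued faces → V=10, E=21, F=13.
Attach a regular octahedron (V=6, E=12, F=8) along a 3-gon: merge 3 vertices and 3 edges, delete both glued faces → V=13, E=30, F=19.
Check: V − E + F = 13 − 30 + 19 = 2.

30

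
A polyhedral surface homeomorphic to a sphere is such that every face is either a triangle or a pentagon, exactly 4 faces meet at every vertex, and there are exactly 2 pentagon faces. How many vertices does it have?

Let x be the number of triangles; then F = 2 + x.
Edge–face incidences: 2E = 5·2 + 3·x = 10 + 3x.
Every vertex has degree 4, so 4V = 2E.
Euler: V − E + F = 2 ⇒ (2E)/4 − E + (2 + x) = 2.
Multiply by 8: 2·(2E) − 4·(2E) + 8·(2 + x) = 16, i.e. 16 + 8x − 2·(10 + 3x) = 16.
Collecting terms: 2x − 4 = 16, so 2x = 20, so x = 10.
Then 2E = 10 + 3·10 = 40, so E = 20, V = 2E/4 = 10, F = 2 + 10 = 12.

10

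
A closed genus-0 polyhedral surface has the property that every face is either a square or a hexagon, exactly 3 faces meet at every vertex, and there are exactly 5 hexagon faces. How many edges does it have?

27

Let x be the number of squares; then F = 5 + x.
Edge–face incidences: 2E = 6·5 + 4·x = 30 + 4x.
Every vertex has degree 3, so 3V = 2E.
Euler: V − E + F = 2 ⇒ (2E)/3 − E + (5 + x) = 2.
Multiply by 6: 2·(2E) − 3·(2E) + 6·(5 + x) = 12, i.e. 30 + 6x − (30 + 4x) = 12.
Collecting terms: 2x = 12, so x = 6.
Then 2E = 30 + 4·6 = 54, so E = 27, V = 2E/3 = 18, F = 5 + 6 = 11.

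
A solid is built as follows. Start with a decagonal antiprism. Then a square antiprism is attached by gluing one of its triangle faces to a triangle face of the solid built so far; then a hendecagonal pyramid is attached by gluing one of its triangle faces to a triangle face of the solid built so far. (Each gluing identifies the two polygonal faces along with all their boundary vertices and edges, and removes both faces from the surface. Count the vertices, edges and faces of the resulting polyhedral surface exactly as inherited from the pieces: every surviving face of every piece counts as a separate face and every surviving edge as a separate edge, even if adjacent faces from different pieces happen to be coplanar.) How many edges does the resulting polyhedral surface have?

A decagonal antiprism: V=20, E=40, F=22.
Attach a square antiprism (V=8, E=16, F=10) along a 3-gon: merge 3 vertices and 3 edges, delete both glued faces → V=25, E=53, F=30.
Attach a hendecagonal pyramid (V=12, E=22, F=12) along a 3-gon: merge 3 vertices and 3 edges, delete both glued faces → V=34, E=72, F=40.
Check: V − E + F = 34 − 72 + 40 = 2.

72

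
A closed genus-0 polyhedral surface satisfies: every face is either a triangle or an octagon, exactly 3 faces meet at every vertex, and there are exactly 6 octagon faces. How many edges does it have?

36

Let x be the number of triangles; then F = 6 + x.
Edge–face incidences: 2E = 8·6 + 3·x = 48 + 3x.
Every vertex has degree 3, so 3V = 2E.
Euler: V − E + F = 2 ⇒ (2E)/3 − E + (6 + x) = 2.
Multiply by 6: 2·(2E) − 3·(2E) + 6·(6 + x) = 12, i.e. 36 + 6x − (48 + 3x) = 12.
Collecting terms: 3x − 12 = 12, so 3x = 24, so x = 8.
Then 2E = 48 + 3·8 = 72, so E = 36, V = 2E/3 = 24, F = 6 + 8 = 14.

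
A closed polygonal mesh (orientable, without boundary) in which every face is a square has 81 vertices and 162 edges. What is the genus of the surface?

Every face is a square and each edge borders two faces, so 4F = 2·162, giving F = 81.
χ = V − E + F = 81 − 162 + 81 = 0.
For a closed orientable surface χ = 2 − 2g, so g = (2 − (0))/2 = 1.

1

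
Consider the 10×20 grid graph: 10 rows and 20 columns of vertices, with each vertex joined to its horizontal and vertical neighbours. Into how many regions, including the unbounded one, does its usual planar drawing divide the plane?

172

The grid has V = 10·20 = 200 vertices and E = 10·19 + 20·9 = 370 edges.
F = 2 − V + E = 2 − 200 + 370 = 172.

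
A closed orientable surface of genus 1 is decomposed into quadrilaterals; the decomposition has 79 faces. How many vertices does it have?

79

χ = 2 − 2·1 = 0, and every face is a square so 4F = 2E.
E = 4·79/2 = 158. Then V = 0 + E − F = 0 + 158 − 79 = 79.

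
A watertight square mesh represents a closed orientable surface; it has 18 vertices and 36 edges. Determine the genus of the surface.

Every face is a square and each edge borders two faces, so 4F = 2·36, giving F = 18.
χ = V − E + F = 18 − 36 + 18 = 0.
For a closed orientable surface χ = 2 − 2g, so g = (2 − (0))/2 = 1.

1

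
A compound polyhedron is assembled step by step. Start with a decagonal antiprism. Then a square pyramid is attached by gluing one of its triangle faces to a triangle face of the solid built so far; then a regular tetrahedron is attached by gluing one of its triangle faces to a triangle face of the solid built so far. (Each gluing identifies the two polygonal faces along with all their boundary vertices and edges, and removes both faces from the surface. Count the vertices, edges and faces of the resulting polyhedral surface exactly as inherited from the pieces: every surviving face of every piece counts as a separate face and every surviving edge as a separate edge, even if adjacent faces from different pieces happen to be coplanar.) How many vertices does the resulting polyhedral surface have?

A decagonal antiprism: V=20, E=40, F=22.
Attach a square pyramid (V=5, E=8, F=5) along a 3-gon: merge 3 vertices and 3 edges, delete both glued faces → V=22, E=45, F=25.
Attach a regular tetrahedron (V=4, E=6, F=4) along a 3-gon: merge 3 vertices and 3 edges, delete both glued faces → V=23, E=48, F=27.
Check: V − E + F = 23 − 48 + 27 = 2.

23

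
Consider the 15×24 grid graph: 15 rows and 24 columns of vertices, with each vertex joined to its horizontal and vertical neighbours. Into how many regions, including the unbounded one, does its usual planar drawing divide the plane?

323

The grid has V = 15·24 = 360 vertices and E = 15·23 + 24·14 = 681 edges.
F = 2 − V + E = 2 − 360 + 681 = 323.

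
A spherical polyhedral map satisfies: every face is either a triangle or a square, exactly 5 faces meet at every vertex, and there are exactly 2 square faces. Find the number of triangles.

Let x be the number of triangles; then F = 2 + x.
Edge–face incidences: 2E = 4·2 + 3·x = 8 + 3x.
Every vertex has degree 5, so 5V = 2E.
Euler: V − E + F = 2 ⇒ (2E)/5 − E + (2 + x) = 2.
Multiply by 10: 2·(2E) − 5·(2E) + 10·(2 + x) = 20, i.e. 20 + 10x − 3·(8 + 3x) = 20.
Collecting terms: x − 4 = 20, so x = 24.
Then 2E = 8 + 3·24 = 80, so E = 40, V = 2E/5 = 16, F = 2 + 24 = 26.

24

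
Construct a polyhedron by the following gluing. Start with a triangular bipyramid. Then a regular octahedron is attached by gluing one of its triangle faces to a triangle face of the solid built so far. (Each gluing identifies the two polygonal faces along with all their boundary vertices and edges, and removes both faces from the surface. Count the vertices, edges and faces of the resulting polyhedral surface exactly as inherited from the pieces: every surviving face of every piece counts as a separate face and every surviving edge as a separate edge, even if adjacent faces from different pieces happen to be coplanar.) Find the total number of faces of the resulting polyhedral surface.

A triangular bipyramid: V=5, E=9, F=6.
Attach a regular octahedron (V=6, E=12, F=8) along a 3-gon: merge 3 vertices and 3 edges, delete both glued faces → V=8, E=18, F=12.
Check: V − E + F = 8 − 18 + 12 = 2.

12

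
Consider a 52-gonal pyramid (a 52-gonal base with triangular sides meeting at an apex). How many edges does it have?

A pyramid on an n-gon base has one n-gon and n triangles: V = 52 + 1 = 53, E = 2·52 = 104, F = 52 + 1 = 53.
Check: V − E + F = 53 − 104 + 53 = 2.

104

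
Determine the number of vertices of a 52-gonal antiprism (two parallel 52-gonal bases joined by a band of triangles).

104

An antiprism on an n-gon has two n-gon caps and 2n triangles: V = 2·52 = 104, E = 4·52 = 208, F = 2·52 + 2 = 106.
Check: V − E + F = 104 − 208 + 106 = 2.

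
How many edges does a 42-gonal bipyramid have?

126

A bipyramid over an n-gon has 2n triangular faces and n + 2 vertices: V = 42 + 2 = 44, E = 3·42 = 126, F = 2·42 = 84.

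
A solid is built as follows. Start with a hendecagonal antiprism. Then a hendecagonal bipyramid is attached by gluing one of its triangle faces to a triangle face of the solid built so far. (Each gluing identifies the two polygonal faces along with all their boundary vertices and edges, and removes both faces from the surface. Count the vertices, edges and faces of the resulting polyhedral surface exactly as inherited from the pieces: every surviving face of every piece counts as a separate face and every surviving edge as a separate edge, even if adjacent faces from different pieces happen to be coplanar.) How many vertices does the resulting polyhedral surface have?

32

A hendecagonal antiprism: V=22, E=44, F=24.
Attach a hendecagonal bipyramid (V=13, E=33, F=22) along a 3-gon: merge 3 vertices and 3 edges, delete both glued faces → V=32, E=74, F=44.
Check: V − E + F = 32 − 74 + 44 = 2.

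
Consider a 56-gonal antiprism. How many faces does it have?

An antiprism on an n-gon has two n-gon caps and 2n triangles: V = 2·56 = 112, E = 4·56 = 224, F = 2·56 + 2 = 114.
Check: V − E + F = 112 − 224 + 114 = 2.

114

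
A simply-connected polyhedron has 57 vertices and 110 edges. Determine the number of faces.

55

Here V − E + F = 2.
F = 2 − V + E = 2 − 57 + 110 = 55.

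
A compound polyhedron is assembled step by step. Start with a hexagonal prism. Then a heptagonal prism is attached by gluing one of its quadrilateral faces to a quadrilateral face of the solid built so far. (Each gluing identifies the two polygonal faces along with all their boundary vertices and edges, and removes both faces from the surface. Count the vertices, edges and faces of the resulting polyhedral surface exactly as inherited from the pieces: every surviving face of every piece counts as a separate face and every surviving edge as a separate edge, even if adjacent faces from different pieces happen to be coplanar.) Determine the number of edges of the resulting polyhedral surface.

A hexagonal prism: V=12, E=18, F=8.
Attach a heptagonal prism (V=14, E=21, F=9) along a 4-gon: merge 4 vertices and 4 edges, delete both glued faces → V=22, E=35, F=15.
Check: V − E + F = 22 − 35 + 15 = 2.

35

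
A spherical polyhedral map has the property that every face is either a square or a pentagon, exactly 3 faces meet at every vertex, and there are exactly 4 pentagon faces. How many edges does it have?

Let x be the number of squares; then F = 4 + x.
Edge–face incidences: 2E = 5·4 + 4·x = 20 + 4x.
Every vertex has degree 3, so 3V = 2E.
Euler: V − E + F = 2 ⇒ (2E)/3 − E + (4 + x) = 2.
Multiply by 6: 2·(2E) − 3·(2E) + 6·(4 + x) = 12, i.e. 24 + 6x − (20 + 4x) = 12.
Collecting terms: 2x + 4 = 12, so 2x = 8, so x = 4.
Then 2E = 20 + 4·4 = 36, so E = 18, V = 2E/3 = 12, F = 4 + 4 = 8.

18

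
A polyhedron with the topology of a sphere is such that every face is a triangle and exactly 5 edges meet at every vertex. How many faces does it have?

Each face has 3 edges and each edge borders two faces, so 2E = 3F.
Each vertex has degree 5, so 5V = 2E and hence V = 3F/5.
Euler: V − E + F = 2 ⇒ (3F/5) − (3F/2) + F = 2.
Multiply by 10: (6 − 15 + 10)F = 20, i.e. 1F = 20.
So F = 20, E = 3·20/2 = 30, V = 3·20/5 = 12.

20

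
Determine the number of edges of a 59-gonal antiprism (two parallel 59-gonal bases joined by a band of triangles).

236

An antiprism on an n-gon has two n-gon caps and 2n triangles: V = 2·59 = 118, E = 4·59 = 236, F = 2·59 + 2 = 120.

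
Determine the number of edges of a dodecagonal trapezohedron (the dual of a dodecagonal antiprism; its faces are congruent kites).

48

The n-trapezohedron (dual of the n-antiprism) has V = 2·12 + 2 = 26, E = 4·12 = 48, F = 2·12 = 24.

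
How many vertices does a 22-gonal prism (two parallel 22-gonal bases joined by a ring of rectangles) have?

44

A prism on an n-gon has two n-gon bases and n rectangular sides: V = 2·22 = 44, E = 3·22 = 66, F = 22 + 2 = 24.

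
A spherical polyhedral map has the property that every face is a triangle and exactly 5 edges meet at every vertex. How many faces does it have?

Each face has 3 edges and each edge borders two faces, so 2E = 3F.
Each vertex has degree 5, so 5V = 2E and hence V = 3F/5.
Euler: V − E + F = 2 ⇒ (3F/5) − (3F/2) + F = 2.
Multiply by 10: (6 − 15 + 10)F = 20, i.e. 1F = 20.
So F = 20, E = 3·20/2 = 30, V = 3·20/5 = 12.

20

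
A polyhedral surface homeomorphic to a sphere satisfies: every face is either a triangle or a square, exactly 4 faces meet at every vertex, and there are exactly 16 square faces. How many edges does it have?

44

Let x be the number of triangles; then F = 16 + x.
Edge–face incidences: 2E = 4·16 + 3·x = 64 + 3x.
Every vertex has degree 4, so 4V = 2E.
Euler: V − E + F = 2 ⇒ (2E)/4 − E + (16 + x) = 2.
Multiply by 8: 2·(2E) − 4·(2E) + 8·(16 + x) = 16, i.e. 128 + 8x − 2·(64 + 3x) = 16.
Collecting terms: 2x = 16, so x = 8.
Then 2E = 64 + 3·8 = 88, so E = 44, V = 2E/4 = 22, F = 16 + 8 = 24.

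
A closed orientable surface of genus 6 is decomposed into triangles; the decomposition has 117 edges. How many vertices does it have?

29

χ = 2 − 2·6 = -10, and every face is a triangle so 3F = 2E.
F = 2E/3 = 78. Then V = -10 + E − F = -10 + 117 − 78 = 29.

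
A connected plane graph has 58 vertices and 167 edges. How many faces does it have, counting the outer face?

111

Euler's formula for a connected plane graph: V − E + F = 2, so F = 2 − 58 + 167 = 111.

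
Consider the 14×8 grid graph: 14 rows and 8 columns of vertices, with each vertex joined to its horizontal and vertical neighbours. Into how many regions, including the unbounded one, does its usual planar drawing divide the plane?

The grid has V = 14·8 = 112 vertices and E = 14·7 + 8·13 = 202 edges.
F = 2 − V + E = 2 − 112 + 202 = 92.

92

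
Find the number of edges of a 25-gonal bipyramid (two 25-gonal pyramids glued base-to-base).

75

A bipyramid over an n-gon has 2n triangular faces and n + 2 vertices: V = 25 + 2 = 27, E = 3·25 = 75, F = 2·25 = 50.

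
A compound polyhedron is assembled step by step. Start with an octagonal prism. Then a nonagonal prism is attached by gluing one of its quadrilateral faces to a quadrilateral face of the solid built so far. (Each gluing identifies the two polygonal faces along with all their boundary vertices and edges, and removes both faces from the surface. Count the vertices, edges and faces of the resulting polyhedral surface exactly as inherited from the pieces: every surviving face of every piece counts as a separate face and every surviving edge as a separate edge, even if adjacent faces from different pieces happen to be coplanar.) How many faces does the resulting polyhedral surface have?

19

An octagonal prism: V=16, E=24, F=10.
Attach a nonagonal prism (V=18, E=27, F=11) along a 4-gon: merge 4 vertices and 4 edges, delete both glued faces → V=30, E=47, F=19.
Check: V − E + F = 30 − 47 + 19 = 2.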